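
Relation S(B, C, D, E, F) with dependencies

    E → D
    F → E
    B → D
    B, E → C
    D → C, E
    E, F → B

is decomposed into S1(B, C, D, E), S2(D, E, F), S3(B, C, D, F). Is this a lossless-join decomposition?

Yes

Chase test. Columns are B, C, D, E, F; row i has aⱼ where attribute j ∈ Si, else bᵢⱼ.
Initial tableau (one row per fragment):
  row 1: a1 a2 a3 a4 b15
  row 2: b21 b22 a3 a4 a5
  row 3: a1 a2 a3 b34 a5
Rows 2 and 3 agree on F; apply F→E and equate their E entries.
Rows 1 and 2 agree on D; apply D→C, E and equate their C, E entries.
Rows 2 and 3 agree on E, F; apply E, F→B and equate their B entries.
Row 2 is now all distinguished symbols — the join is lossless.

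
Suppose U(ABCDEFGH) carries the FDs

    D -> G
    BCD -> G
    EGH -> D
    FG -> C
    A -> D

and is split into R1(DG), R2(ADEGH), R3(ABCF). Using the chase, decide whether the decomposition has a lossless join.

Chase test. Columns are ABCDEFGH; row i has aⱼ where attribute j ∈ Ri, else bᵢⱼ.
Initial tableau (one row per fragment):
  row 1: b11 b12 b13 a4 b15 b16 a7 b18
  row 2: a1 b22 b23 a4 a5 b26 a7 a8
  row 3: a1 a2 a3 b34 b35 a6 b37 b38
Rows 2 and 3 agree on A; apply A→D and equate their D entries.
Rows 1 and 3 agree on D; apply D→G and equate their G entries.
No row becomes fully distinguished — the join is lossy.

No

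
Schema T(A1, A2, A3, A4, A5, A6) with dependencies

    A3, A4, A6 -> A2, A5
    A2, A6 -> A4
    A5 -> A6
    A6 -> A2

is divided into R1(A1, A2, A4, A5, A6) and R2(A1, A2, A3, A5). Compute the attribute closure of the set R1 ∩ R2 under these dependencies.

A1, A2, A4, A5, A6

R1 ∩ R2 = {A1, A2, A5}.
A5 → A6 applies, adding A6
A2, A6 → A4 applies, adding A4
Closure: {A1, A2, A4, A5, A6}.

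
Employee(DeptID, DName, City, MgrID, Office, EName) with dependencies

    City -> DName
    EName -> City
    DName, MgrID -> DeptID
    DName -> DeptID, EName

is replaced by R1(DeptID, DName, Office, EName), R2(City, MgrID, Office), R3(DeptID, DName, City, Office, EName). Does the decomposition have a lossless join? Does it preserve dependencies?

Lossless test (chase): Rows 2 and 3 agree on City; apply City→DName and equate their DName entries. Rows 1 and 3 agree on EName; apply EName→City and equate their City entries. Rows 1 and 2 agree on DName; apply DName→DeptID, EName and equate their DeptID, EName entries. Row 2 is now all distinguished symbols — the join is lossless.
Dependency preservation: DName, MgrID → DeptID is not contained in any single fragment, but the restricted closure of its left-hand side across the fragments still reaches the right-hand side; the remaining FDs each lie inside some fragment. All dependencies are preserved.

lossless and dependency-preserving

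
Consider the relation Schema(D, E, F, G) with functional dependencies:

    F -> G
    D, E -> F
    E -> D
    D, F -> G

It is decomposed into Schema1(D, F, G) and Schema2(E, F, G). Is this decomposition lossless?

Common attributes: Schema1 ∩ Schema2 = {F, G}.
No dependency enlarges {F, G}, so (F, G)⁺ = {F, G}.
The closure contains neither all of Schema1 = {D, F, G} nor all of Schema2 = {E, F, G}, so the common attributes are not a superkey of either fragment. The join is lossy.

No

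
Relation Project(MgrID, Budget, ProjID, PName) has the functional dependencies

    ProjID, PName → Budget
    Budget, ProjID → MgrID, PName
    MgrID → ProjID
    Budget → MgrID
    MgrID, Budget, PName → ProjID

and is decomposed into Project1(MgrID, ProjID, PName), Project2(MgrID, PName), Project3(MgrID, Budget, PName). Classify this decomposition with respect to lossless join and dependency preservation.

Lossless test (chase): Rows 1 and 2 agree on MgrID; apply MgrID→ProjID and equate their ProjID entries. Rows 1 and 3 agree on MgrID; apply MgrID→ProjID and equate their ProjID entries. Rows 1 and 2 agree on ProjID, PName; apply ProjID, PName→Budget and equate their Budget entries. Rows 1 and 3 agree on ProjID, PName; apply ProjID, PName→Budget and equate their Budget entries. Row 1 is now all distinguished symbols — the join is lossless.
Dependency preservation: ProjID, PName → Budget; Budget, ProjID → MgrID, PName; MgrID, Budget, PName → ProjID are not contained in any single fragment, but the restricted closure of each left-hand side across the fragments still reaches the right-hand side; the remaining FDs each lie inside some fragment. All dependencies are preserved.

lossless and dependency-preserving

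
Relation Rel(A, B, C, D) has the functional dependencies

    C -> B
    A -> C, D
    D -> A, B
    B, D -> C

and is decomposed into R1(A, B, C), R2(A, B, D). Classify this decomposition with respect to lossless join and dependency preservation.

Lossless test: (A, B)⁺ = {A, B, C, D}, which contains all of one fragment — lossless.
Dependency preservation: A → C, D; B, D → C are not contained in any single fragment, but the restricted closure of each left-hand side across the fragments still reaches the right-hand side; the remaining FDs each lie inside some fragment. All dependencies are preserved.

lossless and dependency-preserving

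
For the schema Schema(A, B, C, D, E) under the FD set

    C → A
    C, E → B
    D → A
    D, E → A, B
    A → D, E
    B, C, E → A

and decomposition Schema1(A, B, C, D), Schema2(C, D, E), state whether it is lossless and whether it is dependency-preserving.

Lossless test: (C, D)⁺ = {A, B, C, D, E}, which contains all of one fragment — lossless.
Dependency preservation: C, E → B; D, E → A, B; A → D, E; B, C, E → A are not contained in any single fragment, but the restricted closure of each left-hand side across the fragments still reaches the right-hand side; the remaining FDs each lie inside some fragment. All dependencies are preserved.

lossless and dependency-preserving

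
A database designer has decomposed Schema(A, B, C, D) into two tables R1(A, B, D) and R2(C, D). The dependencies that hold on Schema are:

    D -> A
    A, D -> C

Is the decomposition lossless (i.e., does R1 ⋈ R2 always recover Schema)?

Common attributes: R1 ∩ R2 = {D}.
Closure of {D}: D → A applies, adding A; A, D → C applies, adding C. So (D)⁺ = {A, C, D}.
This closure contains every attribute of R2, so R1 ∩ R2 → R2. The join is lossless.

Yes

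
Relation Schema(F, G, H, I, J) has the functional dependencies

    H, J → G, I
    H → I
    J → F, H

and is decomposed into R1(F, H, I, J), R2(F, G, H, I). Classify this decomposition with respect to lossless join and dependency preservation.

Lossless test: (F, H, I)⁺ = {F, H, I}, which is a superkey of neither fragment — lossy.
Dependency preservation: the restricted closure of {H, J} across the fragments never reaches {G, I}, so H, J → G, I cannot be enforced without a join — not preserved.

lossy and not dependency-preserving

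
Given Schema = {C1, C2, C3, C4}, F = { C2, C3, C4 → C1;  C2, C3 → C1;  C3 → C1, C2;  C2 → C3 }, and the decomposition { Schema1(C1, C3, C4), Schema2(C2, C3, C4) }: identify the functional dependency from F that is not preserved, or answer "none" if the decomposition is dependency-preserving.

C2, C3, C4 → C1: restricted closure across fragments reaches C1.
C2, C3 → C1: restricted closure across fragments reaches C1.
C3 → C1, C2: restricted closure across fragments reaches C1, C2.
C2 → C3 lies within Schema2.
Every dependency is enforceable on the fragments, so the decomposition is dependency-preserving.

none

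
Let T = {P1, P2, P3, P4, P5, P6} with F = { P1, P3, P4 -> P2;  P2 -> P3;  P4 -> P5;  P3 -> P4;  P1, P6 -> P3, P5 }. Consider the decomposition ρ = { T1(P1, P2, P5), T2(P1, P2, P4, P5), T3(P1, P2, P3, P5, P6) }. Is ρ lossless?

Yes

Chase test. Columns are P1, P2, P3, P4, P5, P6; row i has aⱼ where attribute j ∈ Ti, else bᵢⱼ.
Initial tableau (one row per fragment):
  row 1: a1 a2 b13 b14 a5 b16
  row 2: a1 a2 b23 a4 a5 b26
  row 3: a1 a2 a3 b34 a5 a6
Rows 1 and 2 agree on P2; apply P2→P3 and equate their P3 entries.
Rows 1 and 3 agree on P2; apply P2→P3 and equate their P3 entries.
Rows 1 and 2 agree on P3; apply P3→P4 and equate their P4 entries.
Rows 1 and 3 agree on P3; apply P3→P4 and equate their P4 entries.
Row 3 is now all distinguished symbols — the join is lossless.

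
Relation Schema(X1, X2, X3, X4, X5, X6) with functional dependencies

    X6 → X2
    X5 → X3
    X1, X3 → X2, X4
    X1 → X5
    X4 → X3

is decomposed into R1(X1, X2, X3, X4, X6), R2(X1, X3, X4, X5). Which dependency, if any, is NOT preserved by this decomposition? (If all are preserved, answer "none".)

X6 → X2 lies within R1.
X5 → X3 lies within R2.
X1, X3 → X2, X4 lies within R1.
X1 → X5 lies within R2.
X4 → X3 lies within R1.
Every dependency is enforceable on the fragments, so the decomposition is dependency-preserving.

none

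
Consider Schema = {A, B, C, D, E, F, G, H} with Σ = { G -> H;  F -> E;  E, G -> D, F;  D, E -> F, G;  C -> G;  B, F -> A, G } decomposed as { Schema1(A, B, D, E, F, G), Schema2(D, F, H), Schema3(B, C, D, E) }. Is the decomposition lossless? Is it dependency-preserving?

Lossless test (chase): Rows 1 and 2 agree on F; apply F→E and equate their E entries. Rows 1 and 2 agree on D, E; apply D, E→F, G and equate their F, G entries. Rows 1 and 3 agree on D, E; apply D, E→F, G and equate their F, G entries. Rows 1 and 3 agree on B, F; apply B, F→A, G and equate their A, G entries. Rows 1 and 2 agree on G; apply G→H and equate their H entries. Rows 1 and 3 agree on G; apply G→H and equate their H entries. Row 3 is now all distinguished symbols — the join is lossless.
Dependency preservation: the restricted closure of {G} across the fragments never reaches {H}, so G → H cannot be enforced without a join — not preserved.

lossless but not dependency-preserving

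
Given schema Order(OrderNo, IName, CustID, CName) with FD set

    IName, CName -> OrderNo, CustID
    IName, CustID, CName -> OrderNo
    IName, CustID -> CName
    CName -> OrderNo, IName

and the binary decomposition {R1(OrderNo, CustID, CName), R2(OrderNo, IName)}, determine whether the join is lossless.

No

Common attributes: R1 ∩ R2 = {OrderNo}.
No dependency enlarges {OrderNo}, so (OrderNo)⁺ = {OrderNo}.
The closure contains neither all of R1 = {OrderNo, CustID, CName} nor all of R2 = {OrderNo, IName}, so the common attributes are not a superkey of either fragment. The join is lossy.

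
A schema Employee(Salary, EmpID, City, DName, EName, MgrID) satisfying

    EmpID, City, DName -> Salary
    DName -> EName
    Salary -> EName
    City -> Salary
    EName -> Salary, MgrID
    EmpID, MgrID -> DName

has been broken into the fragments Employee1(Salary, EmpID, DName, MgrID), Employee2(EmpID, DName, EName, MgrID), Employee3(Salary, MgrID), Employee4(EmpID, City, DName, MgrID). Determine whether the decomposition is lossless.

Yes

Chase test. Columns are Salary, EmpID, City, DName, EName, MgrID; row i has aⱼ where attribute j ∈ Employeei, else bᵢⱼ.
Initial tableau (one row per fragment):
  row 1: a1 a2 b13 a4 b15 a6
  row 2: b21 a2 b23 a4 a5 a6
  row 3: a1 b32 b33 b34 b35 a6
  row 4: b41 a2 a3 a4 b45 a6
Rows 1 and 2 agree on DName; apply DName→EName and equate their EName entries.
Rows 1 and 4 agree on DName; apply DName→EName and equate their EName entries.
Rows 1 and 3 agree on Salary; apply Salary→EName and equate their EName entries.
Rows 1 and 2 agree on EName; apply EName→Salary, MgrID and equate their Salary, MgrID entries.
Rows 1 and 4 agree on EName; apply EName→Salary, MgrID and equate their Salary, MgrID entries.
Row 4 is now all distinguished symbols — the join is lossless.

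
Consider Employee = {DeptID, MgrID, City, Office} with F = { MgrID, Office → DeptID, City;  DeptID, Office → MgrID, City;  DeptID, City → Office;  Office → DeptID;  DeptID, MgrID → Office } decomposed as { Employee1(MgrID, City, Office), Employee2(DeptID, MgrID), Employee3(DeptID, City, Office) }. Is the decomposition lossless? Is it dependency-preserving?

Lossless test (chase): Rows 1 and 3 agree on Office; apply Office→DeptID and equate their DeptID entries. Rows 1 and 2 agree on DeptID, MgrID; apply DeptID, MgrID→Office and equate their Office entries. Rows 1 and 2 agree on MgrID, Office; apply MgrID, Office→DeptID, City and equate their DeptID, City entries. Rows 1 and 3 agree on DeptID, Office; apply DeptID, Office→MgrID, City and equate their MgrID, City entries. Row 1 is now all distinguished symbols — the join is lossless.
Dependency preservation: the restricted closure of {DeptID, MgrID} across the fragments never reaches {Office}, so DeptID, MgrID → Office cannot be enforced without a join — not preserved.

lossless but not dependency-preserving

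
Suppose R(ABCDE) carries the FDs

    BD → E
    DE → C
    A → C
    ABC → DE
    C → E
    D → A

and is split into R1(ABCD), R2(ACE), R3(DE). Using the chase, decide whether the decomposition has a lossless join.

Yes

Chase test. Columns are ABCDE; row i has aⱼ where attribute j ∈ Ri, else bᵢⱼ.
Initial tableau (one row per fragment):
  row 1: a1 a2 a3 a4 b15
  row 2: a1 b22 a3 b24 a5
  row 3: b31 b32 b33 a4 a5
Rows 1 and 2 agree on C; apply C→E and equate their E entries.
Rows 1 and 3 agree on D; apply D→A and equate their A entries.
Rows 1 and 3 agree on DE; apply DE→C and equate their C entries.
Row 1 is now all distinguished symbols — the join is lossless.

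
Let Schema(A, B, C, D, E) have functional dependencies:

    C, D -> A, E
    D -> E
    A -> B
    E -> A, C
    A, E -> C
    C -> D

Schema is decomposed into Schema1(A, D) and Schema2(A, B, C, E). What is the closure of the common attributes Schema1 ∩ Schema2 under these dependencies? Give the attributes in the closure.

Schema1 ∩ Schema2 = {A}.
A → B applies, adding B
Closure: {A, B}.

A, B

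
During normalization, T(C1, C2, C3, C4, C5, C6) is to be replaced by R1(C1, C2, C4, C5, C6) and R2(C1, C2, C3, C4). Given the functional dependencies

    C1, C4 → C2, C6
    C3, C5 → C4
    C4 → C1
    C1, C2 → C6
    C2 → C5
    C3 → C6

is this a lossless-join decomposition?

Common attributes: R1 ∩ R2 = {C1, C2, C4}.
Closure of {C1, C2, C4}: C1, C4 → C2, C6 applies, adding C6; C2 → C5 applies, adding C5. So (C1, C2, C4)⁺ = {C1, C2, C4, C5, C6}.
This closure contains every attribute of R1, so R1 ∩ R2 → R1. The join is lossless.

Yes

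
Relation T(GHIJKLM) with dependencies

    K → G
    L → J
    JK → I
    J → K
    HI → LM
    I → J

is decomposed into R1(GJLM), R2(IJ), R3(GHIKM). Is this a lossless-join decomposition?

No

Chase test. Columns are GHIJKLM; row i has aⱼ where attribute j ∈ Ri, else bᵢⱼ.
Initial tableau (one row per fragment):
  row 1: a1 b12 b13 a4 b15 a6 a7
  row 2: b21 b22 a3 a4 b25 b26 b27
  row 3: a1 a2 a3 b34 a5 b36 a7
Rows 1 and 2 agree on J; apply J→K and equate their K entries.
Rows 2 and 3 agree on I; apply I→J and equate their J entries.
Rows 1 and 2 agree on K; apply K→G and equate their G entries.
Rows 1 and 2 agree on JK; apply JK→I and equate their I entries.
Rows 1 and 3 agree on J; apply J→K and equate their K entries.
No row becomes fully distinguished — the join is lossy.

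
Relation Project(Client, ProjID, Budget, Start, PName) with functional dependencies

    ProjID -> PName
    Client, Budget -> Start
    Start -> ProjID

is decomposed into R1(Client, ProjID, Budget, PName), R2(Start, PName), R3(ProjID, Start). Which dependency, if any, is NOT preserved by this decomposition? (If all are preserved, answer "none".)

Check Client, Budget → Start: no single fragment contains all of {Client, Budget, Start}, and the restricted closure of {Client, Budget} across the fragments never reaches {Start}.
ProjID → PName is preserved.
Start → ProjID is preserved.

Client, Budget -> Start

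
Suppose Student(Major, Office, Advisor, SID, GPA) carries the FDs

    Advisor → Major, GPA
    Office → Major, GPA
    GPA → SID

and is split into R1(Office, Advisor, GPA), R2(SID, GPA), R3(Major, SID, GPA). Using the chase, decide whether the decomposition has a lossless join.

Chase test. Columns are Major, Office, Advisor, SID, GPA; row i has aⱼ where attribute j ∈ Ri, else bᵢⱼ.
Initial tableau (one row per fragment):
  row 1: b11 a2 a3 b14 a5
  row 2: b21 b22 b23 a4 a5
  row 3: a1 b32 b33 a4 a5
Rows 1 and 2 agree on GPA; apply GPA→SID and equate their SID entries.
No row becomes fully distinguished — the join is lossy.

No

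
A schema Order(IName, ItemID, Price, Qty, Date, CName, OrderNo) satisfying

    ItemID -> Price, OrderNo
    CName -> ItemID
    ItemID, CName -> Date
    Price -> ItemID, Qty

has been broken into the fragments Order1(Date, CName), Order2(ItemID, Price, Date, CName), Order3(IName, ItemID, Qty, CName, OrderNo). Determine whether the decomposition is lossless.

Chase test. Columns are IName, ItemID, Price, Qty, Date, CName, OrderNo; row i has aⱼ where attribute j ∈ Orderi, else bᵢⱼ.
Initial tableau (one row per fragment):
  row 1: b11 b12 b13 b14 a5 a6 b17
  row 2: b21 a2 a3 b24 a5 a6 b27
  row 3: a1 a2 b33 a4 b35 a6 a7
Rows 2 and 3 agree on ItemID; apply ItemID→Price, OrderNo and equate their Price, OrderNo entries.
Rows 1 and 2 agree on CName; apply CName→ItemID and equate their ItemID entries.
Rows 1 and 3 agree on ItemID, CName; apply ItemID, CName→Date and equate their Date entries.
Rows 2 and 3 agree on Price; apply Price→ItemID, Qty and equate their ItemID, Qty entries.
Rows 1 and 2 agree on ItemID; apply ItemID→Price, OrderNo and equate their Price, OrderNo entries.
Rows 1 and 2 agree on Price; apply Price→ItemID, Qty and equate their ItemID, Qty entries.
Row 3 is now all distinguished symbols — the join is lossless.

Yes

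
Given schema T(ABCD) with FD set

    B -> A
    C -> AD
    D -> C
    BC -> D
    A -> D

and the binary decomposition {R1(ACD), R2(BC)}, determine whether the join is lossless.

Yes

Common attributes: R1 ∩ R2 = {C}.
Closure of {C}: C → AD applies, adding AD. So (C)⁺ = {ACD}.
This closure contains every attribute of R1, so R1 ∩ R2 → R1. The join is lossless.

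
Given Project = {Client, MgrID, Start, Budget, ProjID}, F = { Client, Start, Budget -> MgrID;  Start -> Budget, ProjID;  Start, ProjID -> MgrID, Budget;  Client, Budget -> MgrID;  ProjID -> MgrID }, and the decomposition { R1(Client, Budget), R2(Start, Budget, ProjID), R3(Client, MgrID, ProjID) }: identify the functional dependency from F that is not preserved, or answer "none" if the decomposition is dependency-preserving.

Client, Budget -> MgrID

Check Client, Budget → MgrID: no single fragment contains all of {Client, MgrID, Budget}, and the restricted closure of {Client, Budget} across the fragments never reaches {MgrID}.
Client, Start, Budget → MgrID is preserved.
Start → Budget, ProjID is preserved.
Start, ProjID → MgrID, Budget is preserved.
ProjID → MgrID is preserved.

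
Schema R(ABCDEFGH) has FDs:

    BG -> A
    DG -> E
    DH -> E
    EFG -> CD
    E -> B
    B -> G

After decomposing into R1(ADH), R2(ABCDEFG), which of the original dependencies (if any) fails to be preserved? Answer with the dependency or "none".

Check DH → E: no single fragment contains all of {DEH}, and the restricted closure of {DH} across the fragments never reaches {E}.
BG → A is preserved.
DG → E is preserved.
EFG → CD is preserved.
E → B is preserved.
B → G is preserved.

DH -> E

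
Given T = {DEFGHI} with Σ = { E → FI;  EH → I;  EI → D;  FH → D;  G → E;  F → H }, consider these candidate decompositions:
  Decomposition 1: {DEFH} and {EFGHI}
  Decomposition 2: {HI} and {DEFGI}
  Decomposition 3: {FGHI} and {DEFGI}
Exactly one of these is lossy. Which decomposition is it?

Decomposition 1: common = {EFH}, closure = {DEFHI} → lossless.
Decomposition 2: common = {I}, closure = {I} → lossy.
Decomposition 3: common = {FGI}, closure = {DEFGHI} → lossless.

Decomposition 2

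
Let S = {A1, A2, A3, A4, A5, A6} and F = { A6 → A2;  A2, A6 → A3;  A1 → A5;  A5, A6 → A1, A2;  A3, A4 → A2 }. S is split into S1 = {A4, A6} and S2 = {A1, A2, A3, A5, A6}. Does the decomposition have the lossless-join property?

No

Common attributes: S1 ∩ S2 = {A6}.
Closure of {A6}: A6 → A2 applies, adding A2; A2, A6 → A3 applies, adding A3. So (A6)⁺ = {A2, A3, A6}.
The closure contains neither all of S1 = {A4, A6} nor all of S2 = {A1, A2, A3, A5, A6}, so the common attributes are not a superkey of either fragment. The join is lossy.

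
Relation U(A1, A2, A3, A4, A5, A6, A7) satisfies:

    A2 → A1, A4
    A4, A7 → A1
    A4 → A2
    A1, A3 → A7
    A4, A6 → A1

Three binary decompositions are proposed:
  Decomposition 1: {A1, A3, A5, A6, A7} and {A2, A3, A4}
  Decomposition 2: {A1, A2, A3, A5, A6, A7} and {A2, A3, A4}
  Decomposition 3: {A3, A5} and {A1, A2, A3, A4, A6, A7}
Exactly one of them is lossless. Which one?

Decomposition 2

Decomposition 1: common = {A3}, closure = {A3} → lossy.
Decomposition 2: common = {A2, A3}, closure = {A1, A2, A3, A4, A7} → lossless.
Decomposition 3: common = {A3}, closure = {A3} → lossy.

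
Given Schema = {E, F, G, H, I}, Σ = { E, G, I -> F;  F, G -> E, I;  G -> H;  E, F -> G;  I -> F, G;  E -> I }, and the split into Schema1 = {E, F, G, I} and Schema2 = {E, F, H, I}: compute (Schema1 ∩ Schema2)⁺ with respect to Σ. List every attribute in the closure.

Schema1 ∩ Schema2 = {E, F, I}.
E, F → G applies, adding G
G → H applies, adding H
Closure: {E, F, G, H, I}.

E, F, G, H, I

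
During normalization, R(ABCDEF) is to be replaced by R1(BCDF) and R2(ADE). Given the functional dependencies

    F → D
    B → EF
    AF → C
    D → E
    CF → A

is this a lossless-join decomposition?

No

Common attributes: R1 ∩ R2 = {D}.
Closure of {D}: D → E applies, adding E. So (D)⁺ = {DE}.
The closure contains neither all of R1 = {BCDF} nor all of R2 = {ADE}, so the common attributes are not a superkey of either fragment. The join is lossy.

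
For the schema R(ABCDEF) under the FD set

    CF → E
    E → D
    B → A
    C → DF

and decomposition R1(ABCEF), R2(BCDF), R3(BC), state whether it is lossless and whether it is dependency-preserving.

lossless but not dependency-preserving

Lossless test (chase): Rows 1 and 2 agree on CF; apply CF→E and equate their E entries. Rows 1 and 2 agree on E; apply E→D and equate their D entries. Rows 1 and 2 agree on B; apply B→A and equate their A entries. Rows 1 and 3 agree on B; apply B→A and equate their A entries. Rows 1 and 3 agree on C; apply C→DF and equate their DF entries. Rows 1 and 3 agree on CF; apply CF→E and equate their E entries. Row 1 is now all distinguished symbols — the join is lossless.
Dependency preservation: the restricted closure of {E} across the fragments never reaches {D}, so E → D cannot be enforced without a join — not preserved.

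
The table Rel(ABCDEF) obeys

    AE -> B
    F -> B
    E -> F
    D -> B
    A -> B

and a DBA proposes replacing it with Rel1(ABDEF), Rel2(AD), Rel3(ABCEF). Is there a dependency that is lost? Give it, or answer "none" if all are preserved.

none

AE → B lies within Rel1.
F → B lies within Rel1.
E → F lies within Rel1.
D → B lies within Rel1.
A → B lies within Rel1.
Every dependency is enforceable on the fragments, so the decomposition is dependency-preserving.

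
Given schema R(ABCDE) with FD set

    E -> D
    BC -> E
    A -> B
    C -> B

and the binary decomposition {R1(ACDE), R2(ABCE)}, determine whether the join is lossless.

Common attributes: R1 ∩ R2 = {ACE}.
Closure of {ACE}: E → D applies, adding D; A → B applies, adding B. So (ACE)⁺ = {ABCDE}.
This closure contains every attribute of R1, so R1 ∩ R2 → R1. The join is lossless.

Yes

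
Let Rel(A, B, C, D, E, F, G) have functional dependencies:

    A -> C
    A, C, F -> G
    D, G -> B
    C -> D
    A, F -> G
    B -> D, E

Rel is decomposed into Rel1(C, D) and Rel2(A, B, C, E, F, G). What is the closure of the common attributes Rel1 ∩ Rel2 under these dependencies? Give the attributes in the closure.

Rel1 ∩ Rel2 = {C}.
C → D applies, adding D
Closure: {C, D}.

C, D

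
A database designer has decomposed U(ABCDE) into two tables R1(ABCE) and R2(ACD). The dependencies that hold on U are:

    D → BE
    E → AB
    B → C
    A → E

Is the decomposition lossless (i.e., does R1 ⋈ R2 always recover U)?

Common attributes: R1 ∩ R2 = {AC}.
Closure of {AC}: A → E applies, adding E; E → AB applies, adding B. So (AC)⁺ = {ABCE}.
This closure contains every attribute of R1, so R1 ∩ R2 → R1. The join is lossless.

Yes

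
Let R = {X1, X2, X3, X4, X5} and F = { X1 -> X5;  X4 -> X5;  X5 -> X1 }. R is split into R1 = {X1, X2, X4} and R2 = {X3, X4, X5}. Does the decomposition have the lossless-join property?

Common attributes: R1 ∩ R2 = {X4}.
Closure of {X4}: X4 → X5 applies, adding X5; X5 → X1 applies, adding X1. So (X4)⁺ = {X1, X4, X5}.
The closure contains neither all of R1 = {X1, X2, X4} nor all of R2 = {X3, X4, X5}, so the common attributes are not a superkey of either fragment. The join is lossy.

No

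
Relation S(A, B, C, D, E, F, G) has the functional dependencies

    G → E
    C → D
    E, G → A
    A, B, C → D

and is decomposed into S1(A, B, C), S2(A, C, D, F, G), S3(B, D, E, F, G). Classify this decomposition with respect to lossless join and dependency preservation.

Lossless test (chase): Rows 2 and 3 agree on G; apply G→E and equate their E entries. Rows 1 and 2 agree on C; apply C→D and equate their D entries. Rows 2 and 3 agree on E, G; apply E, G→A and equate their A entries. No row becomes fully distinguished — the join is lossy.
Dependency preservation: E, G → A; A, B, C → D are not contained in any single fragment, but the restricted closure of each left-hand side across the fragments still reaches the right-hand side; the remaining FDs each lie inside some fragment. All dependencies are preserved.

lossy but dependency-preserving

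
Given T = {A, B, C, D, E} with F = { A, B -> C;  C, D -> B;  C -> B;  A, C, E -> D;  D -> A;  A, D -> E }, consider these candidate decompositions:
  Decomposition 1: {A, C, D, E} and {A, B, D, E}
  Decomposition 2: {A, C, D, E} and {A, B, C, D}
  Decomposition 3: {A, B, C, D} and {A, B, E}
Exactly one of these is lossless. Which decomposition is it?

Decomposition 1: common = {A, D, E}, closure = {A, D, E} → lossy.
Decomposition 2: common = {A, C, D}, closure = {A, B, C, D, E} → lossless.
Decomposition 3: common = {A, B}, closure = {A, B, C} → lossy.

Decomposition 2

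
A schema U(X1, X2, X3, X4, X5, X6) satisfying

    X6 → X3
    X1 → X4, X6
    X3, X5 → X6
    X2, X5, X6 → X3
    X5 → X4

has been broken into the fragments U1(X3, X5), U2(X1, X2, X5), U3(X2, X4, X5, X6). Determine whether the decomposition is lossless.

No

Chase test. Columns are X1, X2, X3, X4, X5, X6; row i has aⱼ where attribute j ∈ Ui, else bᵢⱼ.
Initial tableau (one row per fragment):
  row 1: b11 b12 a3 b14 a5 b16
  row 2: a1 a2 b23 b24 a5 b26
  row 3: b31 a2 b33 a4 a5 a6
Rows 1 and 2 agree on X5; apply X5→X4 and equate their X4 entries.
Rows 1 and 3 agree on X5; apply X5→X4 and equate their X4 entries.
No row becomes fully distinguished — the join is lossy.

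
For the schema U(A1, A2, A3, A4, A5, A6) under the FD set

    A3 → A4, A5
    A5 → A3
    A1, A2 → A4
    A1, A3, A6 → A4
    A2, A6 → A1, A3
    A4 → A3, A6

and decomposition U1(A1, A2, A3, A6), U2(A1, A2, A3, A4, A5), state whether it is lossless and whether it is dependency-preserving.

Lossless test: (A1, A2, A3)⁺ = {A1, A2, A3, A4, A5, A6}, which contains all of one fragment — lossless.
Dependency preservation: A1, A3, A6 → A4; A4 → A3, A6 are not contained in any single fragment, but the restricted closure of each left-hand side across the fragments still reaches the right-hand side; the remaining FDs each lie inside some fragment. All dependencies are preserved.

lossless and dependency-preserving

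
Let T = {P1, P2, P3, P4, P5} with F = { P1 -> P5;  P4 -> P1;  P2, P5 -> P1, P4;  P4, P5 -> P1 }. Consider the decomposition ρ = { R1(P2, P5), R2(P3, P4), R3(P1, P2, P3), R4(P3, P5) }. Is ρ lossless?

Chase test. Columns are P1, P2, P3, P4, P5; row i has aⱼ where attribute j ∈ Ri, else bᵢⱼ.
Initial tableau (one row per fragment):
  row 1: b11 a2 b13 b14 a5
  row 2: b21 b22 a3 a4 b25
  row 3: a1 a2 a3 b34 b35
  row 4: b41 b42 a3 b44 a5
No row becomes fully distinguished — the join is lossy.

No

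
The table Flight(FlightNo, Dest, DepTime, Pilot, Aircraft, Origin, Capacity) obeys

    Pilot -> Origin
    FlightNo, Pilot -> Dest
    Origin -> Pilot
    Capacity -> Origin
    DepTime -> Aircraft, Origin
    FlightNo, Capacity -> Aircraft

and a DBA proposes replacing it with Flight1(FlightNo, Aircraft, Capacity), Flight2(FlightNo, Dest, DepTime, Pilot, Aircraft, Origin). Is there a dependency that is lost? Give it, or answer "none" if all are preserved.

Check Capacity → Origin: no single fragment contains all of {Origin, Capacity}, and the restricted closure of {Capacity} across the fragments never reaches {Origin}.
Pilot → Origin is preserved.
FlightNo, Pilot → Dest is preserved.
Origin → Pilot is preserved.
DepTime → Aircraft, Origin is preserved.
FlightNo, Capacity → Aircraft is preserved.

Capacity -> Origin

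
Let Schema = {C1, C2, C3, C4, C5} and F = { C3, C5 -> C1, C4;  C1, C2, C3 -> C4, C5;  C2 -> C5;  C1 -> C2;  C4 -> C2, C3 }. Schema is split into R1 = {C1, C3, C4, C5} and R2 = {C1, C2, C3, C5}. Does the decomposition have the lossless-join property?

Common attributes: R1 ∩ R2 = {C1, C3, C5}.
Closure of {C1, C3, C5}: C3, C5 → C1, C4 applies, adding C4; C1 → C2 applies, adding C2. So (C1, C3, C5)⁺ = {C1, C2, C3, C4, C5}.
This closure contains every attribute of R1, so R1 ∩ R2 → R1. The join is lossless.

Yes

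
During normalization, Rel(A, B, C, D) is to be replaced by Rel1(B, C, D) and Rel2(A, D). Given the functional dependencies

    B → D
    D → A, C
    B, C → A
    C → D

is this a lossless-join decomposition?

Yes

Common attributes: Rel1 ∩ Rel2 = {D}.
Closure of {D}: D → A, C applies, adding A, C. So (D)⁺ = {A, C, D}.
This closure contains every attribute of Rel2, so Rel1 ∩ Rel2 → Rel2. The join is lossless.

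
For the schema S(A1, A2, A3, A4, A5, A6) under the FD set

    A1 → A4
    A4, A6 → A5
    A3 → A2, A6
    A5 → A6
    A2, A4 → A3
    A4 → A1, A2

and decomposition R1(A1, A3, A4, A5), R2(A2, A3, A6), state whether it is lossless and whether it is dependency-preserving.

lossless but not dependency-preserving

Lossless test: (A3)⁺ = {A2, A3, A6}, which contains all of one fragment — lossless.
Dependency preservation: the restricted closure of {A5} across the fragments never reaches {A6}, so A5 → A6 cannot be enforced without a join — not preserved.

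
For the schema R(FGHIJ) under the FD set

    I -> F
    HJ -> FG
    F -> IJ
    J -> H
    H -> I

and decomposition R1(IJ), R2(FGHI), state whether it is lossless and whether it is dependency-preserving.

Lossless test: (I)⁺ = {FGHIJ}, which contains all of one fragment — lossless.
Dependency preservation: HJ → FG; F → IJ; J → H are not contained in any single fragment, but the restricted closure of each left-hand side across the fragments still reaches the right-hand side; the remaining FDs each lie inside some fragment. All dependencies are preserved.

lossless and dependency-preserving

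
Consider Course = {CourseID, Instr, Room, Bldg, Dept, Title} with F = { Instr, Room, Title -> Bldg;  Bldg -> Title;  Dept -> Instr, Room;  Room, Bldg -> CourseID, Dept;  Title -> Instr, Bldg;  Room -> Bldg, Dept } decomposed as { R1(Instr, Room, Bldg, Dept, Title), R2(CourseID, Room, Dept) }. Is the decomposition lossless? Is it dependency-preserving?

Lossless test: (Room, Dept)⁺ = {CourseID, Instr, Room, Bldg, Dept, Title}, which contains all of one fragment — lossless.
Dependency preservation: Room, Bldg → CourseID, Dept is not contained in any single fragment, but the restricted closure of its left-hand side across the fragments still reaches the right-hand side; the remaining FDs each lie inside some fragment. All dependencies are preserved.

lossless and dependency-preserving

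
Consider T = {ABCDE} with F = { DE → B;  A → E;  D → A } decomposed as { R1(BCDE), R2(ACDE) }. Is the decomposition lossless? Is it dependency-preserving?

Lossless test: (CDE)⁺ = {ABCDE}, which contains all of one fragment — lossless.
Dependency preservation: every FD's attributes lie within a single fragment, so each can be enforced locally — preserved.

lossless and dependency-preserving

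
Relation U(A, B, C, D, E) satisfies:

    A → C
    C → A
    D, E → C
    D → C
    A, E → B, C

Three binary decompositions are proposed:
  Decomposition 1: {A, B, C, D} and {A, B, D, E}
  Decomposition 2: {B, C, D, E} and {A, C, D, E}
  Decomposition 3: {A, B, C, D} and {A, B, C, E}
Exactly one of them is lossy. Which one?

Decomposition 1: common = {A, B, D}, closure = {A, B, C, D} → lossless.
Decomposition 2: common = {C, D, E}, closure = {A, B, C, D, E} → lossless.
Decomposition 3: common = {A, B, C}, closure = {A, B, C} → lossy.

Decomposition 3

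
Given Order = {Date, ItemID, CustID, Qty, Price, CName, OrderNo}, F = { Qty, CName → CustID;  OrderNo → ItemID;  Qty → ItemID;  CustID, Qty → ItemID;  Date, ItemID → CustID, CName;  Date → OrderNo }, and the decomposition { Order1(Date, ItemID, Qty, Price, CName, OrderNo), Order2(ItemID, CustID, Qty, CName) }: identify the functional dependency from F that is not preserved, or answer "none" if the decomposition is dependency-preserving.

Check Date, ItemID → CustID, CName: no single fragment contains all of {Date, ItemID, CustID, CName}, and the restricted closure of {Date, ItemID} across the fragments never reaches {CustID, CName}.
Qty, CName → CustID is preserved.
OrderNo → ItemID is preserved.
Qty → ItemID is preserved.
CustID, Qty → ItemID is preserved.
Date → OrderNo is preserved.

Date, ItemID → CustID, CName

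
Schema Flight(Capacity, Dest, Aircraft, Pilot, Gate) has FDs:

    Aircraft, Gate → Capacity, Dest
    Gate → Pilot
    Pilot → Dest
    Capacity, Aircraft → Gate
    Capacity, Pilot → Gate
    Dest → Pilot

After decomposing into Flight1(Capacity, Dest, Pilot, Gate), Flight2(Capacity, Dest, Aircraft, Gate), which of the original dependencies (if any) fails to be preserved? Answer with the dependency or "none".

none

Aircraft, Gate → Capacity, Dest lies within Flight2.
Gate → Pilot lies within Flight1.
Pilot → Dest lies within Flight1.
Capacity, Aircraft → Gate lies within Flight2.
Capacity, Pilot → Gate lies within Flight1.
Dest → Pilot lies within Flight1.
Every dependency is enforceable on the fragments, so the decomposition is dependency-preserving.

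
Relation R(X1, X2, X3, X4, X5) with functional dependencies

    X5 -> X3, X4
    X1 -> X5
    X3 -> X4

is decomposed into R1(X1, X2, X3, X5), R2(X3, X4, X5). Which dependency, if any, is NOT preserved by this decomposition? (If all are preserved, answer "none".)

none

X5 → X3, X4 lies within R2.
X1 → X5 lies within R1.
X3 → X4 lies within R2.
Every dependency is enforceable on the fragments, so the decomposition is dependency-preserving.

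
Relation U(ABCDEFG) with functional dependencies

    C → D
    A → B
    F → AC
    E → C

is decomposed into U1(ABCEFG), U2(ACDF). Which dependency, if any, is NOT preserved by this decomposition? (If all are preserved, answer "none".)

none

C → D lies within U2.
A → B lies within U1.
F → AC lies within U1.
E → C lies within U1.
Every dependency is enforceable on the fragments, so the decomposition is dependency-preserving.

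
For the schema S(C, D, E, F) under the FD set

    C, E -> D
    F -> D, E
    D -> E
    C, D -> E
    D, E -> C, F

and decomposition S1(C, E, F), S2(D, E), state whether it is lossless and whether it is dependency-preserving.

lossy and not dependency-preserving

Lossless test: (E)⁺ = {E}, which is a superkey of neither fragment — lossy.
Dependency preservation: the restricted closure of {C, E} across the fragments never reaches {D}, so C, E → D cannot be enforced without a join — not preserved.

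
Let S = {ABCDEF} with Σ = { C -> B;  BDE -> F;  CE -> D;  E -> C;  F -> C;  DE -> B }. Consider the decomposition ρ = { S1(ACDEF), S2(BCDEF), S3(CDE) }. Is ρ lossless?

Yes

Chase test. Columns are ABCDEF; row i has aⱼ where attribute j ∈ Si, else bᵢⱼ.
Initial tableau (one row per fragment):
  row 1: a1 b12 a3 a4 a5 a6
  row 2: b21 a2 a3 a4 a5 a6
  row 3: b31 b32 a3 a4 a5 b36
Rows 1 and 2 agree on C; apply C→B and equate their B entries.
Rows 1 and 3 agree on C; apply C→B and equate their B entries.
Rows 1 and 3 agree on BDE; apply BDE→F and equate their F entries.
Row 1 is now all distinguished symbols — the join is lossless.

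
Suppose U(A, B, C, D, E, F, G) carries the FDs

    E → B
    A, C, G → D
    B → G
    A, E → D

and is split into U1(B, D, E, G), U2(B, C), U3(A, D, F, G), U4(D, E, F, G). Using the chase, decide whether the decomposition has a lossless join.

Chase test. Columns are A, B, C, D, E, F, G; row i has aⱼ where attribute j ∈ Ui, else bᵢⱼ.
Initial tableau (one row per fragment):
  row 1: b11 a2 b13 a4 a5 b16 a7
  row 2: b21 a2 a3 b24 b25 b26 b27
  row 3: a1 b32 b33 a4 b35 a6 a7
  row 4: b41 b42 b43 a4 a5 a6 a7
Rows 1 and 4 agree on E; apply E→B and equate their B entries.
Rows 1 and 2 agree on B; apply B→G and equate their G entries.
No row becomes fully distinguished — the join is lossy.

No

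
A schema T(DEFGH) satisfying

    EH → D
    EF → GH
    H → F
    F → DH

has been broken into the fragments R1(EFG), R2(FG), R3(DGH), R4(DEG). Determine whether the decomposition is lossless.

Chase test. Columns are DEFGH; row i has aⱼ where attribute j ∈ Ri, else bᵢⱼ.
Initial tableau (one row per fragment):
  row 1: b11 a2 a3 a4 b15
  row 2: b21 b22 a3 a4 b25
  row 3: a1 b32 b33 a4 a5
  row 4: a1 a2 b43 a4 b45
Rows 1 and 2 agree on F; apply F→DH and equate their DH entries.
No row becomes fully distinguished — the join is lossy.

No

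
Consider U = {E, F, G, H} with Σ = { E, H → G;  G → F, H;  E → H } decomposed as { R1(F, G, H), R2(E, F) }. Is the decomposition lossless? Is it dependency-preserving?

lossy and not dependency-preserving

Lossless test: (F)⁺ = {F}, which is a superkey of neither fragment — lossy.
Dependency preservation: the restricted closure of {E, H} across the fragments never reaches {G}, so E, H → G cannot be enforced without a join — not preserved.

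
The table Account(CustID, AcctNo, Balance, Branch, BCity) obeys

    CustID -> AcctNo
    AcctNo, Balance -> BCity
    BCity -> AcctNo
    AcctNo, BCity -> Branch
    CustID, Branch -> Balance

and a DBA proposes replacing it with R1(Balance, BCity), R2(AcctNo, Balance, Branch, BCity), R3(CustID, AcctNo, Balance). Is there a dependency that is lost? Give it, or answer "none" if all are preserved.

Check CustID, Branch → Balance: no single fragment contains all of {CustID, Balance, Branch}, and the restricted closure of {CustID, Branch} across the fragments never reaches {Balance}.
CustID → AcctNo is preserved.
AcctNo, Balance → BCity is preserved.
BCity → AcctNo is preserved.
AcctNo, BCity → Branch is preserved.

CustID, Branch -> Balance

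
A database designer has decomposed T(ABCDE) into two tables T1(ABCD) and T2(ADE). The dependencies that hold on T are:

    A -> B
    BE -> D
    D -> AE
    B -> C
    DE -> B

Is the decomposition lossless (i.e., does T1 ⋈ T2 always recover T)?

Yes

Common attributes: T1 ∩ T2 = {AD}.
Closure of {AD}: A → B applies, adding B; D → AE applies, adding E; B → C applies, adding C. So (AD)⁺ = {ABCDE}.
This closure contains every attribute of T1, so T1 ∩ T2 → T1. The join is lossless.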